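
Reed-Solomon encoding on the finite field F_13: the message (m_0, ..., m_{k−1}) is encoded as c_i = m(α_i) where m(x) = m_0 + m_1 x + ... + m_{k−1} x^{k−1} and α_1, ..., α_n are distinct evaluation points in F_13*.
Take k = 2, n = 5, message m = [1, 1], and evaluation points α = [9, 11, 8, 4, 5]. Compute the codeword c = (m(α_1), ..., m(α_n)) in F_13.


c = [10, 12, 9, 5, 6]

Message polynomial: m(x) = 1 + 1·x (mod 13).
For each evaluation point α_i, compute m(α_i) mod 13:
  α_1 = 9: Horner steps 1 → 10, so m(9) = 10.
  α_2 = 11: Horner steps 1 → 12, so m(11) = 12.
  α_3 = 8: Horner steps 1 → 9, so m(8) = 9.
  α_4 = 4: Horner steps 1 → 5, so m(4) = 5.
  α_5 = 5: Horner steps 1 → 6, so m(5) = 6.
Codeword c = [10, 12, 9, 5, 6] ∈ F_13^5.


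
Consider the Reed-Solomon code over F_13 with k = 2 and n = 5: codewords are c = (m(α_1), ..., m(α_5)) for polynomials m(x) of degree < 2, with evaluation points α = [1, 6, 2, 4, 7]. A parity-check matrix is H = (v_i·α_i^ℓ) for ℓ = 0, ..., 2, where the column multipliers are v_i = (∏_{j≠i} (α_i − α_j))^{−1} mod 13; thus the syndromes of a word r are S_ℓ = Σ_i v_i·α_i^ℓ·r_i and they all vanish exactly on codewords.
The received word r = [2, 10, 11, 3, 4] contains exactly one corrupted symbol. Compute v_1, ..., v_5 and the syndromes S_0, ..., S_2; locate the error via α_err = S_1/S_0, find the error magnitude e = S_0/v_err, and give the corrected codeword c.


S = (11, 1, 6), error at position 2, error magnitude e = 2, c = [2, 8, 11, 3, 4].

Step 1: column multipliers v_i = (∏_{j≠i}(α_i − α_j))^{−1} mod 13.
  i = 1 (α = 1): (1−6)(1−2)(1−4)(1−7) = (−5)·(−1)·(−3)·(−6) = 90 ≡ 12, so v_1 = 12^{−1} = 12 (mod 13).
  i = 2 (α = 6): (6−1)(6−2)(6−4)(6−7) = 5·4·2·(−1) = −40 ≡ 12, so v_2 = 12^{−1} = 12 (mod 13).
  i = 3 (α = 2): (2−1)(2−6)(2−4)(2−7) = 1·(−4)·(−2)·(−5) = −40 ≡ 12, so v_3 = 12^{−1} = 12 (mod 13).
  i = 4 (α = 4): (4−1)(4−6)(4−2)(4−7) = 3·(−2)·2·(−3) = 36 ≡ 10, so v_4 = 10^{−1} = 4 (mod 13).
  i = 5 (α = 7): (7−1)(7−6)(7−2)(7−4) = 6·1·5·3 = 90 ≡ 12, so v_5 = 12^{−1} = 12 (mod 13).
  v = [12, 12, 12, 4, 12].
Step 2: syndromes of r = [2, 10, 11, 3, 4] (all sums mod 13).
  S_0 = Σ v_i r_i = 12·2 + 12·10 + 12·11 + 4·3 + 12·4 = 336 ≡ 11.
  S_1 = Σ v_i α_i r_i = 12·1·2 + 12·6·10 + 12·2·11 + 4·4·3 + 12·7·4 = 1392 ≡ 1.
  α_i^2 mod 13 = [1, 10, 4, 3, 10].
  S_2 = Σ v_i α_i^2 r_i = 12·1·2 + 12·10·10 + 12·4·11 + 4·3·3 + 12·10·4 = 2268 ≡ 6.
  S = (11, 1, 6) ≠ 0, so r is not a codeword (an error is present).
Step 3: locate the error. For a single error e at position i, S_ℓ = v_i·e·α_i^ℓ, so α_err = S_1/S_0.
  S_0^{−1} = 11^{−1} = 6 (mod 13), so α_err = 1·6 = 6 ≡ 6 = α_2. Error position i = 2.
  Consistency check: S_2/S_1 = 6·1 = 6 ≡ 6 = α_err ✓ (single-error assumption holds).
Step 4: error magnitude e = S_0/v_2 = S_0·∏_{j≠2}(α_2 − α_j) = 11·12 = 132 ≡ 2 (mod 13).
Step 5: correct position 2: c_2 = r_2 − e = 10 − 2 ≡ 8 (mod 13). Hence c = [2, 8, 11, 3, 4].
  Check: interpolating c through the α_i gives m(x) = 6 + 9·x (degree < 2) with m(α_i) = c_i for every i, so c is indeed a codeword.


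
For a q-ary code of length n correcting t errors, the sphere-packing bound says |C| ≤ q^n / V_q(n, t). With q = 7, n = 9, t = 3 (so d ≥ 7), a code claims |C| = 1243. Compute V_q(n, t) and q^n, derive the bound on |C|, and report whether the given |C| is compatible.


V_q(n, t) = 19495, q^n = 40353607, Hamming bound = 2069, |C| = 1243 ≤ bound (satisfied).

Step 1: Compute V_q(n, t) = Σ_{j=0}^3 C(n, j) (q−1)^j.
  j = 0: C(9,0)·(6)^0 = 1·1 = 1.
  j = 1: C(9,1)·(6)^1 = 9·6 = 54.
  j = 2: C(9,2)·(6)^2 = 36·36 = 1296.
  j = 3: C(9,3)·(6)^3 = 84·216 = 18144.
  V_q(n, t) = 1 + 54 + 1296 + 18144 = 19495.
Step 2: q^n = 7^9 = 40353607.
Step 3: Hamming bound ⌊q^n / V_q(n,t)⌋ = ⌊40353607/19495⌋ = 2069.
Step 4: Compare |C| = 1243 to 2069: satisfied.
The claimed |C| lies below the Hamming bound.


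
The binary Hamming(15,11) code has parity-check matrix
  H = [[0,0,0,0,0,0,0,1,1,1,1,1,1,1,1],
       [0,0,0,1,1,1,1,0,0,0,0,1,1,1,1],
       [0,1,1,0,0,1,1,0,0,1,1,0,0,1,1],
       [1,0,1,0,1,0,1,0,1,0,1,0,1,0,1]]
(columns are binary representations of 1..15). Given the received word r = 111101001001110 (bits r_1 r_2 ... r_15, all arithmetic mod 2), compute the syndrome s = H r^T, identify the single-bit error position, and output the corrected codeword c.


s = (0, 1, 0, 0)^T, error position = 4, corrected codeword c = 111001001001110

Compute s = H r^T mod 2 one row at a time:
  s_1 = 0 + 1 + 0 + 0 + 1 + 1 + 1 + 0 = 4 ≡ 0 (mod 2).
  s_2 = 1 + 0 + 1 + 0 + 1 + 1 + 1 + 0 = 5 ≡ 1 (mod 2).
  s_3 = 1 + 1 + 1 + 0 + 0 + 0 + 1 + 0 = 4 ≡ 0 (mod 2).
  s_4 = 1 + 1 + 0 + 0 + 1 + 0 + 1 + 0 = 4 ≡ 0 (mod 2).
s = (0, 1, 0, 0)^T — this equals column 4 of H (binary 0100), so error is at position 4.
Correct: flip bit 4 of r = 111101001001110 to get c = 111001001001110.


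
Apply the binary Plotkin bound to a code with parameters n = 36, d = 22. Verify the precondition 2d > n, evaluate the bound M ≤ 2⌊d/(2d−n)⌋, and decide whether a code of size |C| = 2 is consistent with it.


Plotkin bound M ≤ 4; given |C| = 2 ≤ bound (satisfied).

Check applicability: 2d = 44, n = 36.
2d − n = 8 > 0, so Plotkin applies.
Compute d/(2d−n) = 22/8 ≈ 2.7500.
⌊d/(2d−n)⌋ = 2.
Plotkin bound: M ≤ 2·2 = 4.
Given |C| = 2, check: satisfied.
This |C| is below the Plotkin bound.


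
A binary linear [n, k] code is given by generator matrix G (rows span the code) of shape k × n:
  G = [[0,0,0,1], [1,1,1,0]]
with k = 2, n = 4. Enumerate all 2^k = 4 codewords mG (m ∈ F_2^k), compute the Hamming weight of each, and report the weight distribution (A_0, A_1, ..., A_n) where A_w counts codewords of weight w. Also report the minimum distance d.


Weight distribution: A_0 = 1, A_1 = 1, A_3 = 1, A_4 = 1. Minimum distance d = 1.

Enumerate all 2^2 = 4 messages m ∈ F_2^2.
For each, compute codeword c = mG in F_2^4, then tally its weight.
  m = 00 → c = 0000, weight = 0.
  m = 10 → c = 0001, weight = 1.
  m = 01 → c = 1110, weight = 3.
  m = 11 → c = 1111, weight = 4.
Tally weights:
  weight 0: 1 codewords.
  weight 1: 1 codewords.
  weight 3: 1 codewords.
  weight 4: 1 codewords.
Minimum distance d = smallest w > 0 with A_w > 0 = 1.
Sanity: Σ A_w = 4 = 2^2 = 4 ✓.


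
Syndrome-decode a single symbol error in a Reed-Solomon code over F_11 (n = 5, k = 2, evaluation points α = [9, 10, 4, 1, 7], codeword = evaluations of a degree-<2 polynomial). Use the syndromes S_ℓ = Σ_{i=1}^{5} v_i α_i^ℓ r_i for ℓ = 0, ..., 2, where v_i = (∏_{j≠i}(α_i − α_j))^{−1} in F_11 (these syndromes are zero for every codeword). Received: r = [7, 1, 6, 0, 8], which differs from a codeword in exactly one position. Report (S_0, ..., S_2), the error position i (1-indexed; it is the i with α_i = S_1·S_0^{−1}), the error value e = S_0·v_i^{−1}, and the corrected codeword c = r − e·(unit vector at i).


S = (7, 6, 2), error at position 3, error magnitude e = 2, c = [7, 1, 4, 0, 8].

Step 1: column multipliers v_i = (∏_{j≠i}(α_i − α_j))^{−1} mod 11.
  i = 1 (α = 9): (9−10)(9−4)(9−1)(9−7) = (−1)·5·8·2 = −80 ≡ 8, so v_1 = 8^{−1} = 7 (mod 11).
  i = 2 (α = 10): (10−9)(10−4)(10−1)(10−7) = 1·6·9·3 = 162 ≡ 8, so v_2 = 8^{−1} = 7 (mod 11).
  i = 3 (α = 4): (4−9)(4−10)(4−1)(4−7) = (−5)·(−6)·3·(−3) = −270 ≡ 5, so v_3 = 5^{−1} = 9 (mod 11).
  i = 4 (α = 1): (1−9)(1−10)(1−4)(1−7) = (−8)·(−9)·(−3)·(−6) = 1296 ≡ 9, so v_4 = 9^{−1} = 5 (mod 11).
  i = 5 (α = 7): (7−9)(7−10)(7−4)(7−1) = (−2)·(−3)·3·6 = 108 ≡ 9, so v_5 = 9^{−1} = 5 (mod 11).
  v = [7, 7, 9, 5, 5].
Step 2: syndromes of r = [7, 1, 6, 0, 8] (all sums mod 11).
  S_0 = Σ v_i r_i = 7·7 + 7·1 + 9·6 + 5·0 + 5·8 = 150 ≡ 7.
  S_1 = Σ v_i α_i r_i = 7·9·7 + 7·10·1 + 9·4·6 + 5·1·0 + 5·7·8 = 1007 ≡ 6.
  α_i^2 mod 11 = [4, 1, 5, 1, 5].
  S_2 = Σ v_i α_i^2 r_i = 7·4·7 + 7·1·1 + 9·5·6 + 5·1·0 + 5·5·8 = 673 ≡ 2.
  S = (7, 6, 2) ≠ 0, so r is not a codeword (an error is present).
Step 3: locate the error. For a single error e at position i, S_ℓ = v_i·e·α_i^ℓ, so α_err = S_1/S_0.
  S_0^{−1} = 7^{−1} = 8 (mod 11), so α_err = 6·8 = 48 ≡ 4 = α_3. Error position i = 3.
  Consistency check: S_2/S_1 = 2·2 = 4 ≡ 4 = α_err ✓ (single-error assumption holds).
Step 4: error magnitude e = S_0/v_3 = S_0·∏_{j≠3}(α_3 − α_j) = 7·5 = 35 ≡ 2 (mod 11).
Step 5: correct position 3: c_3 = r_3 − e = 6 − 2 ≡ 4 (mod 11). Hence c = [7, 1, 4, 0, 8].
  Check: interpolating c through the α_i gives m(x) = 6 + 5·x (degree < 2) with m(α_i) = c_i for every i, so c is indeed a codeword.


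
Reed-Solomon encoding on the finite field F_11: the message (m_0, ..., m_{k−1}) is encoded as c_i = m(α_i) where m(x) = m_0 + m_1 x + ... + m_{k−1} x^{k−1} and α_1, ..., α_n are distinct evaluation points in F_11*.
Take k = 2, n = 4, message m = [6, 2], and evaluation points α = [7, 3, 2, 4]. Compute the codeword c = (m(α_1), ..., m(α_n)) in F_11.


c = [9, 1, 10, 3]

Message polynomial: m(x) = 6 + 2·x (mod 11).
For each evaluation point α_i, compute m(α_i) mod 11:
  α_1 = 7: Horner steps 2 → 9, so m(7) = 9.
  α_2 = 3: Horner steps 2 → 1, so m(3) = 1.
  α_3 = 2: Horner steps 2 → 10, so m(2) = 10.
  α_4 = 4: Horner steps 2 → 3, so m(4) = 3.
Codeword c = [9, 1, 10, 3] ∈ F_11^4.


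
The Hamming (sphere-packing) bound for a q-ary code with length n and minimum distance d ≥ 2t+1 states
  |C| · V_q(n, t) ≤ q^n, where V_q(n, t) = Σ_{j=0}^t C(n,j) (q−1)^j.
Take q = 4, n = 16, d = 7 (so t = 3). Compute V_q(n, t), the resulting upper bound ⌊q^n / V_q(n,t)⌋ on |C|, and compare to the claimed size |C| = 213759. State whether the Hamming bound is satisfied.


V_q(n, t) = 16249, q^n = 4294967296, Hamming bound = 264321, |C| = 213759 ≤ bound (satisfied).

Step 1: Compute V_q(n, t) = Σ_{j=0}^3 C(n, j) (q−1)^j.
  j = 0: C(16,0)·(3)^0 = 1·1 = 1.
  j = 1: C(16,1)·(3)^1 = 16·3 = 48.
  j = 2: C(16,2)·(3)^2 = 120·9 = 1080.
  j = 3: C(16,3)·(3)^3 = 560·27 = 15120.
  V_q(n, t) = 1 + 48 + 1080 + 15120 = 16249.
Step 2: q^n = 4^16 = 4294967296.
Step 3: Hamming bound ⌊q^n / V_q(n,t)⌋ = ⌊4294967296/16249⌋ = 264321.
Step 4: Compare |C| = 213759 to 264321: satisfied.
The claimed |C| lies below the Hamming bound.


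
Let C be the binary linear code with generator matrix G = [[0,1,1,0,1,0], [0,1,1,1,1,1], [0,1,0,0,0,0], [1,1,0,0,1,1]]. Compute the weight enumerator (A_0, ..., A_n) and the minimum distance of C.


Weight distribution: A_0 = 1, A_1 = 1, A_2 = 2, A_3 = 6, A_4 = 5, A_5 = 1. Minimum distance d = 1.

Enumerate all 2^4 = 16 messages m ∈ F_2^4.
For each, compute codeword c = mG in F_2^6, then tally its weight.
  m = 0000 → c = 000000, weight = 0.
  m = 1000 → c = 011010, weight = 3.
  m = 0100 → c = 011111, weight = 5.
  m = 1100 → c = 000101, weight = 2.
  m = 0010 → c = 010000, weight = 1.
  m = 1010 → c = 001010, weight = 2.
  m = 0110 → c = 001111, weight = 4.
  m = 1110 → c = 010101, weight = 3.
  m = 0001 → c = 110011, weight = 4.
  m = 1001 → c = 101001, weight = 3.
  m = 0101 → c = 101100, weight = 3.
  m = 1101 → c = 110110, weight = 4.
  m = 0011 → c = 100011, weight = 3.
  m = 1011 → c = 111001, weight = 4.
  m = 0111 → c = 111100, weight = 4.
  m = 1111 → c = 100110, weight = 3.
Tally weights:
  weight 0: 1 codewords.
  weight 1: 1 codewords.
  weight 2: 2 codewords.
  weight 3: 6 codewords.
  weight 4: 5 codewords.
  weight 5: 1 codewords.
Minimum distance d = smallest w > 0 with A_w > 0 = 1.
Sanity: Σ A_w = 16 = 2^4 = 16 ✓.


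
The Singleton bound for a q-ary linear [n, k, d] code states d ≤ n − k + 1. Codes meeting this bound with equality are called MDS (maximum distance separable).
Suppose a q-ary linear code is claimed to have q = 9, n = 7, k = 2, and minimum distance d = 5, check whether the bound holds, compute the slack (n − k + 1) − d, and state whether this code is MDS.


Singleton RHS = n − k + 1 = 6, slack = 1, bound satisfied, not MDS.

Singleton bound: d ≤ n − k + 1.
Here n = 7, k = 2, so n − k + 1 = 6.
Given d = 5, check d ≤ 6: YES.
Slack = (n − k + 1) − d = 1.
The code is NOT MDS (slack = 1 > 0).
Description: the claimed parameters are [7, 2, 5]_9; such a code would be non-MDS.


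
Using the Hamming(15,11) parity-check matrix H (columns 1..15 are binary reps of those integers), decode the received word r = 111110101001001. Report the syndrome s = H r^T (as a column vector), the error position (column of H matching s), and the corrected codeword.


s = (1, 1, 0, 0)^T, error position = 12, corrected codeword c = 111110101000001

Compute s = H r^T mod 2 one row at a time:
  s_1 = 0 + 1 + 0 + 0 + 1 + 0 + 0 + 1 = 3 ≡ 1 (mod 2).
  s_2 = 1 + 1 + 0 + 1 + 1 + 0 + 0 + 1 = 5 ≡ 1 (mod 2).
  s_3 = 1 + 1 + 0 + 1 + 0 + 0 + 0 + 1 = 4 ≡ 0 (mod 2).
  s_4 = 1 + 1 + 1 + 1 + 1 + 0 + 0 + 1 = 6 ≡ 0 (mod 2).
s = (1, 1, 0, 0)^T — this equals column 12 of H (binary 1100), so error is at position 12.
Correct: flip bit 12 of r = 111110101001001 to get c = 111110101000001.


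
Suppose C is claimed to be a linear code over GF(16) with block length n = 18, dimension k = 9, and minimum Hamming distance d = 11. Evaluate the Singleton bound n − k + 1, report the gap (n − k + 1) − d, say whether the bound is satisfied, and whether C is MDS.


Singleton RHS = n − k + 1 = 10, slack = -1, bound violated (no such code; not MDS).

Singleton bound: d ≤ n − k + 1.
Here n = 18, k = 9, so n − k + 1 = 10.
Given d = 11, check d ≤ 10: NO.
Slack = (n − k + 1) − d = -1.
The slack is negative: d = 11 exceeds n − k + 1 = 10 by 1, so the Singleton bound is violated and no linear [18, 9, 11]_16 code can exist. In particular it is not MDS (MDS requires d = n − k + 1 exactly).
Description: the claimed parameters are [18, 9, 11]_16; such a code would be impossible (violates the Singleton bound).


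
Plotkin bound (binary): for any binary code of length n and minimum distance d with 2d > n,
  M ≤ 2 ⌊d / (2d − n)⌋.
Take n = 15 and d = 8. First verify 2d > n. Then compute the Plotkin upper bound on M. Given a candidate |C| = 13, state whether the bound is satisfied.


Plotkin bound M ≤ 16; given |C| = 13 ≤ bound (satisfied).

Check applicability: 2d = 16, n = 15.
2d − n = 1 > 0, so Plotkin applies.
Compute d/(2d−n) = 8/1 ≈ 8.0000.
⌊d/(2d−n)⌋ = 8.
Plotkin bound: M ≤ 2·8 = 16.
Given |C| = 13, check: satisfied.
This |C| is below the Plotkin bound.


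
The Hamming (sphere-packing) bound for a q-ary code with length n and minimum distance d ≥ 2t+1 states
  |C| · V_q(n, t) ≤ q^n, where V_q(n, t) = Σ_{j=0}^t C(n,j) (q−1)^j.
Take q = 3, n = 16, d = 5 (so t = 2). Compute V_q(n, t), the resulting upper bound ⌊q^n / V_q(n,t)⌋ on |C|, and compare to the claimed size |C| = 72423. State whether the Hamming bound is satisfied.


V_q(n, t) = 513, q^n = 43046721, Hamming bound = 83911, |C| = 72423 ≤ bound (satisfied).

Step 1: Compute V_q(n, t) = Σ_{j=0}^2 C(n, j) (q−1)^j.
  j = 0: C(16,0)·(2)^0 = 1·1 = 1.
  j = 1: C(16,1)·(2)^1 = 16·2 = 32.
  j = 2: C(16,2)·(2)^2 = 120·4 = 480.
  V_q(n, t) = 1 + 32 + 480 = 513.
Step 2: q^n = 3^16 = 43046721.
Step 3: Hamming bound ⌊q^n / V_q(n,t)⌋ = ⌊43046721/513⌋ = 83911.
Step 4: Compare |C| = 72423 to 83911: satisfied.
The claimed |C| lies below the Hamming bound.


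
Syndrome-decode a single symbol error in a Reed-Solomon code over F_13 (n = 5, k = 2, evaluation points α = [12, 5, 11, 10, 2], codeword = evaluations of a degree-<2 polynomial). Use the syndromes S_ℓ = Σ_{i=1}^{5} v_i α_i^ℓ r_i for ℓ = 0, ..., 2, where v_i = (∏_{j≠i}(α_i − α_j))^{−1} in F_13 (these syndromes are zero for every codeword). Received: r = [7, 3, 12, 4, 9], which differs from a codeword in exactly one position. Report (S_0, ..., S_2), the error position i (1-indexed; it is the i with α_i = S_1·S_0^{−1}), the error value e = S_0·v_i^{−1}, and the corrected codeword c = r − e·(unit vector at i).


S = (2, 4, 8), error at position 5, error magnitude e = 4, c = [7, 3, 12, 4, 5].

Step 1: column multipliers v_i = (∏_{j≠i}(α_i − α_j))^{−1} mod 13.
  i = 1 (α = 12): (12−5)(12−11)(12−10)(12−2) = 7·1·2·10 = 140 ≡ 10, so v_1 = 10^{−1} = 4 (mod 13).
  i = 2 (α = 5): (5−12)(5−11)(5−10)(5−2) = (−7)·(−6)·(−5)·3 = −630 ≡ 7, so v_2 = 7^{−1} = 2 (mod 13).
  i = 3 (α = 11): (11−12)(11−5)(11−10)(11−2) = (−1)·6·1·9 = −54 ≡ 11, so v_3 = 11^{−1} = 6 (mod 13).
  i = 4 (α = 10): (10−12)(10−5)(10−11)(10−2) = (−2)·5·(−1)·8 = 80 ≡ 2, so v_4 = 2^{−1} = 7 (mod 13).
  i = 5 (α = 2): (2−12)(2−5)(2−11)(2−10) = (−10)·(−3)·(−9)·(−8) = 2160 ≡ 2, so v_5 = 2^{−1} = 7 (mod 13).
  v = [4, 2, 6, 7, 7].
Step 2: syndromes of r = [7, 3, 12, 4, 9] (all sums mod 13).
  S_0 = Σ v_i r_i = 4·7 + 2·3 + 6·12 + 7·4 + 7·9 = 197 ≡ 2.
  S_1 = Σ v_i α_i r_i = 4·12·7 + 2·5·3 + 6·11·12 + 7·10·4 + 7·2·9 = 1564 ≡ 4.
  α_i^2 mod 13 = [1, 12, 4, 9, 4].
  S_2 = Σ v_i α_i^2 r_i = 4·1·7 + 2·12·3 + 6·4·12 + 7·9·4 + 7·4·9 = 892 ≡ 8.
  S = (2, 4, 8) ≠ 0, so r is not a codeword (an error is present).
Step 3: locate the error. For a single error e at position i, S_ℓ = v_i·e·α_i^ℓ, so α_err = S_1/S_0.
  S_0^{−1} = 2^{−1} = 7 (mod 13), so α_err = 4·7 = 28 ≡ 2 = α_5. Error position i = 5.
  Consistency check: S_2/S_1 = 8·10 = 80 ≡ 2 = α_err ✓ (single-error assumption holds).
Step 4: error magnitude e = S_0/v_5 = S_0·∏_{j≠5}(α_5 − α_j) = 2·2 = 4 ≡ 4 (mod 13).
Step 5: correct position 5: c_5 = r_5 − e = 9 − 4 ≡ 5 (mod 13). Hence c = [7, 3, 12, 4, 5].
  Check: interpolating c through the α_i gives m(x) = 2 + 8·x (degree < 2) with m(α_i) = c_i for every i, so c is indeed a codeword.


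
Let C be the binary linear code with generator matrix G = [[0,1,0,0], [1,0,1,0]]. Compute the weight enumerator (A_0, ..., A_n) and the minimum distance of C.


Weight distribution: A_0 = 1, A_1 = 1, A_2 = 1, A_3 = 1. Minimum distance d = 1.

Enumerate all 2^2 = 4 messages m ∈ F_2^2.
For each, compute codeword c = mG in F_2^4, then tally its weight.
  m = 00 → c = 0000, weight = 0.
  m = 10 → c = 0100, weight = 1.
  m = 01 → c = 1010, weight = 2.
  m = 11 → c = 1110, weight = 3.
Tally weights:
  weight 0: 1 codewords.
  weight 1: 1 codewords.
  weight 2: 1 codewords.
  weight 3: 1 codewords.
Minimum distance d = smallest w > 0 with A_w > 0 = 1.
Sanity: Σ A_w = 4 = 2^2 = 4 ✓.


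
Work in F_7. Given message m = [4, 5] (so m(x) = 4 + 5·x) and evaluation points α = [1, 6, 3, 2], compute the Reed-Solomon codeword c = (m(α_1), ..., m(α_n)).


c = [2, 6, 5, 0]

Message polynomial: m(x) = 4 + 5·x (mod 7).
For each evaluation point α_i, compute m(α_i) mod 7:
  α_1 = 1: Horner steps 5 → 2, so m(1) = 2.
  α_2 = 6: Horner steps 5 → 6, so m(6) = 6.
  α_3 = 3: Horner steps 5 → 5, so m(3) = 5.
  α_4 = 2: Horner steps 5 → 0, so m(2) = 0.
Codeword c = [2, 6, 5, 0] ∈ F_7^4.


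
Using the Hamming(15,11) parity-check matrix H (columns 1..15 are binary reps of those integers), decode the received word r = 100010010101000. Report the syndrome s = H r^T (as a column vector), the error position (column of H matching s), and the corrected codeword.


s = (1, 0, 1, 0)^T, error position = 10, corrected codeword c = 100010010001000

Compute s = H r^T mod 2 one row at a time:
  s_1 = 1 + 0 + 1 + 0 + 1 + 0 + 0 + 0 = 3 ≡ 1 (mod 2).
  s_2 = 0 + 1 + 0 + 0 + 1 + 0 + 0 + 0 = 2 ≡ 0 (mod 2).
  s_3 = 0 + 0 + 0 + 0 + 1 + 0 + 0 + 0 = 1 ≡ 1 (mod 2).
  s_4 = 1 + 0 + 1 + 0 + 0 + 0 + 0 + 0 = 2 ≡ 0 (mod 2).
s = (1, 0, 1, 0)^T — this equals column 10 of H (binary 1010), so error is at position 10.
Correct: flip bit 10 of r = 100010010101000 to get c = 100010010001000.


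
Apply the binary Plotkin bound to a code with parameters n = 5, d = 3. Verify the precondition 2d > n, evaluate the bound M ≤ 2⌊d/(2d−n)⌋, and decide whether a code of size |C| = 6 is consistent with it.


Plotkin bound M ≤ 6; given |C| = 6 ≤ bound (satisfied).

Check applicability: 2d = 6, n = 5.
2d − n = 1 > 0, so Plotkin applies.
Compute d/(2d−n) = 3/1 ≈ 3.0000.
⌊d/(2d−n)⌋ = 3.
Plotkin bound: M ≤ 2·3 = 6.
Given |C| = 6, check: satisfied.
This |C| is at the Plotkin bound.


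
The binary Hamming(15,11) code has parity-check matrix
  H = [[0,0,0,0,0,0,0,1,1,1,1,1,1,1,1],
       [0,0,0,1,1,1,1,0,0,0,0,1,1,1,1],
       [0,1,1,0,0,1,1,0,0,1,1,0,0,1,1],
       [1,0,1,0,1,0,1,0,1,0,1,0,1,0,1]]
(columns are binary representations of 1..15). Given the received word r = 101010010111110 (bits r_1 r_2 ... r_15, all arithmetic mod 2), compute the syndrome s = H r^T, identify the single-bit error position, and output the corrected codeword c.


s = (0, 0, 0, 1)^T, error position = 1, corrected codeword c = 001010010111110

Compute s = H r^T mod 2 one row at a time:
  s_1 = 1 + 0 + 1 + 1 + 1 + 1 + 1 + 0 = 6 ≡ 0 (mod 2).
  s_2 = 0 + 1 + 0 + 0 + 1 + 1 + 1 + 0 = 4 ≡ 0 (mod 2).
  s_3 = 0 + 1 + 0 + 0 + 1 + 1 + 1 + 0 = 4 ≡ 0 (mod 2).
  s_4 = 1 + 1 + 1 + 0 + 0 + 1 + 1 + 0 = 5 ≡ 1 (mod 2).
s = (0, 0, 0, 1)^T — this equals column 1 of H (binary 0001), so error is at position 1.
Correct: flip bit 1 of r = 101010010111110 to get c = 001010010111110.


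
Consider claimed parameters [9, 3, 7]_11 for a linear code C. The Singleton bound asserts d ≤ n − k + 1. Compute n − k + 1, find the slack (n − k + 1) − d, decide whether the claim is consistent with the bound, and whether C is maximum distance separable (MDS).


Singleton RHS = n − k + 1 = 7, slack = 0, bound satisfied, MDS.

Singleton bound: d ≤ n − k + 1.
Here n = 9, k = 3, so n − k + 1 = 7.
Given d = 7, check d ≤ 7: YES.
Slack = (n − k + 1) − d = 0.
The code is MDS (slack = 0).
Description: the claimed parameters are [9, 3, 7]_11; such a code would be MDS (meets Singleton bound).


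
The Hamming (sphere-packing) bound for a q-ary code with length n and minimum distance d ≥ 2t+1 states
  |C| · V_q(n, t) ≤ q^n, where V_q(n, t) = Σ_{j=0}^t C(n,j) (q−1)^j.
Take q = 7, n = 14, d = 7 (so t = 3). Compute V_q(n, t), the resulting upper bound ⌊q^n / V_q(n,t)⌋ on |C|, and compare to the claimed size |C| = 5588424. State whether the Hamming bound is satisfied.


V_q(n, t) = 81985, q^n = 678223072849, Hamming bound = 8272526, |C| = 5588424 ≤ bound (satisfied).

Step 1: Compute V_q(n, t) = Σ_{j=0}^3 C(n, j) (q−1)^j.
  j = 0: C(14,0)·(6)^0 = 1·1 = 1.
  j = 1: C(14,1)·(6)^1 = 14·6 = 84.
  j = 2: C(14,2)·(6)^2 = 91·36 = 3276.
  j = 3: C(14,3)·(6)^3 = 364·216 = 78624.
  V_q(n, t) = 1 + 84 + 3276 + 78624 = 81985.
Step 2: q^n = 7^14 = 678223072849.
Step 3: Hamming bound ⌊q^n / V_q(n,t)⌋ = ⌊678223072849/81985⌋ = 8272526.
Step 4: Compare |C| = 5588424 to 8272526: satisfied.
The claimed |C| lies below the Hamming bound.


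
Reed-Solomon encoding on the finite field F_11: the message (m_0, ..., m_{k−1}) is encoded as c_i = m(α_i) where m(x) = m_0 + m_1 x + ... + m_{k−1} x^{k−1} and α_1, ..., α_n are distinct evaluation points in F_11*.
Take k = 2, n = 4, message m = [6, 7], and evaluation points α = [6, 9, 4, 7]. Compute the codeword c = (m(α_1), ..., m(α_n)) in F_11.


c = [4, 3, 1, 0]

Message polynomial: m(x) = 6 + 7·x (mod 11).
For each evaluation point α_i, compute m(α_i) mod 11:
  α_1 = 6: Horner steps 7 → 4, so m(6) = 4.
  α_2 = 9: Horner steps 7 → 3, so m(9) = 3.
  α_3 = 4: Horner steps 7 → 1, so m(4) = 1.
  α_4 = 7: Horner steps 7 → 0, so m(7) = 0.
Codeword c = [4, 3, 1, 0] ∈ F_11^4.


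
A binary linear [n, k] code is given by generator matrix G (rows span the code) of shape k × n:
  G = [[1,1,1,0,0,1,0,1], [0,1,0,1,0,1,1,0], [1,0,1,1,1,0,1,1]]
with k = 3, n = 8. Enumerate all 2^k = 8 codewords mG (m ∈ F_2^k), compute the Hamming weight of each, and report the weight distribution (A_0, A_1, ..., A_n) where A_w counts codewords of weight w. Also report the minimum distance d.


Weight distribution: A_0 = 1, A_1 = 1, A_4 = 1, A_5 = 3, A_6 = 2. Minimum distance d = 1.

Enumerate all 2^3 = 8 messages m ∈ F_2^3.
For each, compute codeword c = mG in F_2^8, then tally its weight.
  m = 000 → c = 00000000, weight = 0.
  m = 100 → c = 11100101, weight = 5.
  m = 010 → c = 01010110, weight = 4.
  m = 110 → c = 10110011, weight = 5.
  m = 001 → c = 10111011, weight = 6.
  m = 101 → c = 01011110, weight = 5.
  m = 011 → c = 11101101, weight = 6.
  m = 111 → c = 00001000, weight = 1.
Tally weights:
  weight 0: 1 codewords.
  weight 1: 1 codewords.
  weight 4: 1 codewords.
  weight 5: 3 codewords.
  weight 6: 2 codewords.
Minimum distance d = smallest w > 0 with A_w > 0 = 1.
Sanity: Σ A_w = 8 = 2^3 = 8 ✓.


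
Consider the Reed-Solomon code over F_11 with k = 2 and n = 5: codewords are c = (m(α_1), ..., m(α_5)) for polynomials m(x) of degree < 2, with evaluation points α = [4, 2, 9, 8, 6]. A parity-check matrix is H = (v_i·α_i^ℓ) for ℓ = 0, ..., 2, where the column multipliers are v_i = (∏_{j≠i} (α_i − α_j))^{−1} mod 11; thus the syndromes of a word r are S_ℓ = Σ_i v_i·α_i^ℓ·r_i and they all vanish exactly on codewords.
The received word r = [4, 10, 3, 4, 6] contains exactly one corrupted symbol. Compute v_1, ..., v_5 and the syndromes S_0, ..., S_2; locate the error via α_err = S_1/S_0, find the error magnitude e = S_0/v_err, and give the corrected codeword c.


S = (5, 9, 3), error at position 1, error magnitude e = 7, c = [8, 10, 3, 4, 6].

Step 1: column multipliers v_i = (∏_{j≠i}(α_i − α_j))^{−1} mod 11.
  i = 1 (α = 4): (4−2)(4−9)(4−8)(4−6) = 2·(−5)·(−4)·(−2) = −80 ≡ 8, so v_1 = 8^{−1} = 7 (mod 11).
  i = 2 (α = 2): (2−4)(2−9)(2−8)(2−6) = (−2)·(−7)·(−6)·(−4) = 336 ≡ 6, so v_2 = 6^{−1} = 2 (mod 11).
  i = 3 (α = 9): (9−4)(9−2)(9−8)(9−6) = 5·7·1·3 = 105 ≡ 6, so v_3 = 6^{−1} = 2 (mod 11).
  i = 4 (α = 8): (8−4)(8−2)(8−9)(8−6) = 4·6·(−1)·2 = −48 ≡ 7, so v_4 = 7^{−1} = 8 (mod 11).
  i = 5 (α = 6): (6−4)(6−2)(6−9)(6−8) = 2·4·(−3)·(−2) = 48 ≡ 4, so v_5 = 4^{−1} = 3 (mod 11).
  v = [7, 2, 2, 8, 3].
Step 2: syndromes of r = [4, 10, 3, 4, 6] (all sums mod 11).
  S_0 = Σ v_i r_i = 7·4 + 2·10 + 2·3 + 8·4 + 3·6 = 104 ≡ 5.
  S_1 = Σ v_i α_i r_i = 7·4·4 + 2·2·10 + 2·9·3 + 8·8·4 + 3·6·6 = 570 ≡ 9.
  α_i^2 mod 11 = [5, 4, 4, 9, 3].
  S_2 = Σ v_i α_i^2 r_i = 7·5·4 + 2·4·10 + 2·4·3 + 8·9·4 + 3·3·6 = 586 ≡ 3.
  S = (5, 9, 3) ≠ 0, so r is not a codeword (an error is present).
Step 3: locate the error. For a single error e at position i, S_ℓ = v_i·e·α_i^ℓ, so α_err = S_1/S_0.
  S_0^{−1} = 5^{−1} = 9 (mod 11), so α_err = 9·9 = 81 ≡ 4 = α_1. Error position i = 1.
  Consistency check: S_2/S_1 = 3·5 = 15 ≡ 4 = α_err ✓ (single-error assumption holds).
Step 4: error magnitude e = S_0/v_1 = S_0·∏_{j≠1}(α_1 − α_j) = 5·8 = 40 ≡ 7 (mod 11).
Step 5: correct position 1: c_1 = r_1 − e = 4 − 7 ≡ 8 (mod 11). Hence c = [8, 10, 3, 4, 6].
  Check: interpolating c through the α_i gives m(x) = 1 + 10·x (degree < 2) with m(α_i) = c_i for every i, so c is indeed a codeword.


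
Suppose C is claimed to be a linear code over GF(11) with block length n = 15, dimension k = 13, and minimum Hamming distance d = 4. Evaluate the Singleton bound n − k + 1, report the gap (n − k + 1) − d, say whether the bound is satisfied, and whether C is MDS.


Singleton RHS = n − k + 1 = 3, slack = -1, bound violated (no such code; not MDS).

Singleton bound: d ≤ n − k + 1.
Here n = 15, k = 13, so n − k + 1 = 3.
Given d = 4, check d ≤ 3: NO.
Slack = (n − k + 1) − d = -1.
The slack is negative: d = 4 exceeds n − k + 1 = 3 by 1, so the Singleton bound is violated and no linear [15, 13, 4]_11 code can exist. In particular it is not MDS (MDS requires d = n − k + 1 exactly).
Description: the claimed parameters are [15, 13, 4]_11; such a code would be impossible (violates the Singleton bound).


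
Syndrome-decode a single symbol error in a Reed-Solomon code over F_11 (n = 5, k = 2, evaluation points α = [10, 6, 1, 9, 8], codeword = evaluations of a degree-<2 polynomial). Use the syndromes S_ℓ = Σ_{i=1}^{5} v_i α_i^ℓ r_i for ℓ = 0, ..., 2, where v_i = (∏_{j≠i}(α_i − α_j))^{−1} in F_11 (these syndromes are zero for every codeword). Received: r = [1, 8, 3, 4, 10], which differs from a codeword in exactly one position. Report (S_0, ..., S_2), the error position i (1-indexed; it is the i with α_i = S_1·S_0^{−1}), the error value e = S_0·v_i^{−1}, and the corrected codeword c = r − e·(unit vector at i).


S = (9, 4, 3), error at position 4, error magnitude e = 4, c = [1, 8, 3, 0, 10].

Step 1: column multipliers v_i = (∏_{j≠i}(α_i − α_j))^{−1} mod 11.
  i = 1 (α = 10): (10−6)(10−1)(10−9)(10−8) = 4·9·1·2 = 72 ≡ 6, so v_1 = 6^{−1} = 2 (mod 11).
  i = 2 (α = 6): (6−10)(6−1)(6−9)(6−8) = (−4)·5·(−3)·(−2) = −120 ≡ 1, so v_2 = 1^{−1} = 1 (mod 11).
  i = 3 (α = 1): (1−10)(1−6)(1−9)(1−8) = (−9)·(−5)·(−8)·(−7) = 2520 ≡ 1, so v_3 = 1^{−1} = 1 (mod 11).
  i = 4 (α = 9): (9−10)(9−6)(9−1)(9−8) = (−1)·3·8·1 = −24 ≡ 9, so v_4 = 9^{−1} = 5 (mod 11).
  i = 5 (α = 8): (8−10)(8−6)(8−1)(8−9) = (−2)·2·7·(−1) = 28 ≡ 6, so v_5 = 6^{−1} = 2 (mod 11).
  v = [2, 1, 1, 5, 2].
Step 2: syndromes of r = [1, 8, 3, 4, 10] (all sums mod 11).
  S_0 = Σ v_i r_i = 2·1 + 1·8 + 1·3 + 5·4 + 2·10 = 53 ≡ 9.
  S_1 = Σ v_i α_i r_i = 2·10·1 + 1·6·8 + 1·1·3 + 5·9·4 + 2·8·10 = 411 ≡ 4.
  α_i^2 mod 11 = [1, 3, 1, 4, 9].
  S_2 = Σ v_i α_i^2 r_i = 2·1·1 + 1·3·8 + 1·1·3 + 5·4·4 + 2·9·10 = 289 ≡ 3.
  S = (9, 4, 3) ≠ 0, so r is not a codeword (an error is present).
Step 3: locate the error. For a single error e at position i, S_ℓ = v_i·e·α_i^ℓ, so α_err = S_1/S_0.
  S_0^{−1} = 9^{−1} = 5 (mod 11), so α_err = 4·5 = 20 ≡ 9 = α_4. Error position i = 4.
  Consistency check: S_2/S_1 = 3·3 = 9 ≡ 9 = α_err ✓ (single-error assumption holds).
Step 4: error magnitude e = S_0/v_4 = S_0·∏_{j≠4}(α_4 − α_j) = 9·9 = 81 ≡ 4 (mod 11).
Step 5: correct position 4: c_4 = r_4 − e = 4 − 4 ≡ 0 (mod 11). Hence c = [1, 8, 3, 0, 10].
  Check: interpolating c through the α_i gives m(x) = 2 + 1·x (degree < 2) with m(α_i) = c_i for every i, so c is indeed a codeword.


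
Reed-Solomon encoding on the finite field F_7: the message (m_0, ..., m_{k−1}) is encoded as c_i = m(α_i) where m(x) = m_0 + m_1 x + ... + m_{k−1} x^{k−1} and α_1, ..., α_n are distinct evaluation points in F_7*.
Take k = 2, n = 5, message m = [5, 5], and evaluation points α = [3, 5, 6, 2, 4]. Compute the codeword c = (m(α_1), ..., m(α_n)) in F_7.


c = [6, 2, 0, 1, 4]

Message polynomial: m(x) = 5 + 5·x (mod 7).
For each evaluation point α_i, compute m(α_i) mod 7:
  α_1 = 3: Horner steps 5 → 6, so m(3) = 6.
  α_2 = 5: Horner steps 5 → 2, so m(5) = 2.
  α_3 = 6: Horner steps 5 → 0, so m(6) = 0.
  α_4 = 2: Horner steps 5 → 1, so m(2) = 1.
  α_5 = 4: Horner steps 5 → 4, so m(4) = 4.
Codeword c = [6, 2, 0, 1, 4] ∈ F_7^5.


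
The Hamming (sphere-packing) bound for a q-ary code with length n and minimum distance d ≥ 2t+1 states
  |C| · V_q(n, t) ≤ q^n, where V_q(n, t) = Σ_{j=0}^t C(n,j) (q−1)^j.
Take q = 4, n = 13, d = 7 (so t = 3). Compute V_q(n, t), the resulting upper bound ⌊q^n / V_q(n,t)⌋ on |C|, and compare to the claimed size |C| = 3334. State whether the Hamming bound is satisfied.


V_q(n, t) = 8464, q^n = 67108864, Hamming bound = 7928, |C| = 3334 ≤ bound (satisfied).

Step 1: Compute V_q(n, t) = Σ_{j=0}^3 C(n, j) (q−1)^j.
  j = 0: C(13,0)·(3)^0 = 1·1 = 1.
  j = 1: C(13,1)·(3)^1 = 13·3 = 39.
  j = 2: C(13,2)·(3)^2 = 78·9 = 702.
  j = 3: C(13,3)·(3)^3 = 286·27 = 7722.
  V_q(n, t) = 1 + 39 + 702 + 7722 = 8464.
Step 2: q^n = 4^13 = 67108864.
Step 3: Hamming bound ⌊q^n / V_q(n,t)⌋ = ⌊67108864/8464⌋ = 7928.
Step 4: Compare |C| = 3334 to 7928: satisfied.
The claimed |C| lies below the Hamming bound.


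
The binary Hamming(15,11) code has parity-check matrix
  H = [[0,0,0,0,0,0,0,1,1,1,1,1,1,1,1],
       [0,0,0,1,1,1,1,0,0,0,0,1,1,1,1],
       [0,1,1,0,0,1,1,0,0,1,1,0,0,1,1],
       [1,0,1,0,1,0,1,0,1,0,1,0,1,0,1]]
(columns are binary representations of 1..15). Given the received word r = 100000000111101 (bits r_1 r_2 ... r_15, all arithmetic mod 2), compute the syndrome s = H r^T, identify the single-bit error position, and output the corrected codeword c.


s = (1, 1, 1, 0)^T, error position = 14, corrected codeword c = 100000000111111

Compute s = H r^T mod 2 one row at a time:
  s_1 = 0 + 0 + 1 + 1 + 1 + 1 + 0 + 1 = 5 ≡ 1 (mod 2).
  s_2 = 0 + 0 + 0 + 0 + 1 + 1 + 0 + 1 = 3 ≡ 1 (mod 2).
  s_3 = 0 + 0 + 0 + 0 + 1 + 1 + 0 + 1 = 3 ≡ 1 (mod 2).
  s_4 = 1 + 0 + 0 + 0 + 0 + 1 + 1 + 1 = 4 ≡ 0 (mod 2).
s = (1, 1, 1, 0)^T — this equals column 14 of H (binary 1110), so error is at position 14.
Correct: flip bit 14 of r = 100000000111101 to get c = 100000000111111.


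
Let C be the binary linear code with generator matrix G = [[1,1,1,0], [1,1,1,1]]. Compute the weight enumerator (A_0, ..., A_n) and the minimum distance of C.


Weight distribution: A_0 = 1, A_1 = 1, A_3 = 1, A_4 = 1. Minimum distance d = 1.

Enumerate all 2^2 = 4 messages m ∈ F_2^2.
For each, compute codeword c = mG in F_2^4, then tally its weight.
  m = 00 → c = 0000, weight = 0.
  m = 10 → c = 1110, weight = 3.
  m = 01 → c = 1111, weight = 4.
  m = 11 → c = 0001, weight = 1.
Tally weights:
  weight 0: 1 codewords.
  weight 1: 1 codewords.
  weight 3: 1 codewords.
  weight 4: 1 codewords.
Minimum distance d = smallest w > 0 with A_w > 0 = 1.
Sanity: Σ A_w = 4 = 2^2 = 4 ✓.


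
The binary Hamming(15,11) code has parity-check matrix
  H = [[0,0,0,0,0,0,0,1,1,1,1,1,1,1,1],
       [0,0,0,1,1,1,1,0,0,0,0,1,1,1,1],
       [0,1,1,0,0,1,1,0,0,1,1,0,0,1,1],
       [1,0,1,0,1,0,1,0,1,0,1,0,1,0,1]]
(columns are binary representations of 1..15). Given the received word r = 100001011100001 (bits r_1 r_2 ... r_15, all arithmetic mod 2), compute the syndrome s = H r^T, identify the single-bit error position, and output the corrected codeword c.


s = (0, 0, 1, 1)^T, error position = 3, corrected codeword c = 101001011100001

Compute s = H r^T mod 2 one row at a time:
  s_1 = 1 + 1 + 1 + 0 + 0 + 0 + 0 + 1 = 4 ≡ 0 (mod 2).
  s_2 = 0 + 0 + 1 + 0 + 0 + 0 + 0 + 1 = 2 ≡ 0 (mod 2).
  s_3 = 0 + 0 + 1 + 0 + 1 + 0 + 0 + 1 = 3 ≡ 1 (mod 2).
  s_4 = 1 + 0 + 0 + 0 + 1 + 0 + 0 + 1 = 3 ≡ 1 (mod 2).
s = (0, 0, 1, 1)^T — this equals column 3 of H (binary 0011), so error is at position 3.
Correct: flip bit 3 of r = 100001011100001 to get c = 101001011100001.


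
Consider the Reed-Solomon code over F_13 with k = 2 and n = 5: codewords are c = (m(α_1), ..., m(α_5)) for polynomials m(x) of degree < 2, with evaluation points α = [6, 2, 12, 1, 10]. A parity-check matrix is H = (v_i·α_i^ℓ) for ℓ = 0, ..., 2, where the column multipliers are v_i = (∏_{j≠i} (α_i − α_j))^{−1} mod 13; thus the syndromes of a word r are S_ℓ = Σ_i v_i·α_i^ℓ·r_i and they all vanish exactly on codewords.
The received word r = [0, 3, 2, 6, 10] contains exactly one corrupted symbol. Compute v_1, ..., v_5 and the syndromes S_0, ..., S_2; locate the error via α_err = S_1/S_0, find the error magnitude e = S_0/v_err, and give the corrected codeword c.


S = (12, 12, 12), error at position 4, error magnitude e = 12, c = [0, 3, 2, 7, 10].

Step 1: column multipliers v_i = (∏_{j≠i}(α_i − α_j))^{−1} mod 13.
  i = 1 (α = 6): (6−2)(6−12)(6−1)(6−10) = 4·(−6)·5·(−4) = 480 ≡ 12, so v_1 = 12^{−1} = 12 (mod 13).
  i = 2 (α = 2): (2−6)(2−12)(2−1)(2−10) = (−4)·(−10)·1·(−8) = −320 ≡ 5, so v_2 = 5^{−1} = 8 (mod 13).
  i = 3 (α = 12): (12−6)(12−2)(12−1)(12−10) = 6·10·11·2 = 1320 ≡ 7, so v_3 = 7^{−1} = 2 (mod 13).
  i = 4 (α = 1): (1−6)(1−2)(1−12)(1−10) = (−5)·(−1)·(−11)·(−9) = 495 ≡ 1, so v_4 = 1^{−1} = 1 (mod 13).
  i = 5 (α = 10): (10−6)(10−2)(10−12)(10−1) = 4·8·(−2)·9 = −576 ≡ 9, so v_5 = 9^{−1} = 3 (mod 13).
  v = [12, 8, 2, 1, 3].
Step 2: syndromes of r = [0, 3, 2, 6, 10] (all sums mod 13).
  S_0 = Σ v_i r_i = 12·0 + 8·3 + 2·2 + 1·6 + 3·10 = 64 ≡ 12.
  S_1 = Σ v_i α_i r_i = 12·6·0 + 8·2·3 + 2·12·2 + 1·1·6 + 3·10·10 = 402 ≡ 12.
  α_i^2 mod 13 = [10, 4, 1, 1, 9].
  S_2 = Σ v_i α_i^2 r_i = 12·10·0 + 8·4·3 + 2·1·2 + 1·1·6 + 3·9·10 = 376 ≡ 12.
  S = (12, 12, 12) ≠ 0, so r is not a codeword (an error is present).
Step 3: locate the error. For a single error e at position i, S_ℓ = v_i·e·α_i^ℓ, so α_err = S_1/S_0.
  S_0^{−1} = 12^{−1} = 12 (mod 13), so α_err = 12·12 = 144 ≡ 1 = α_4. Error position i = 4.
  Consistency check: S_2/S_1 = 12·12 = 144 ≡ 1 = α_err ✓ (single-error assumption holds).
Step 4: error magnitude e = S_0/v_4 = S_0·∏_{j≠4}(α_4 − α_j) = 12·1 = 12 ≡ 12 (mod 13).
Step 5: correct position 4: c_4 = r_4 − e = 6 − 12 ≡ 7 (mod 13). Hence c = [0, 3, 2, 7, 10].
  Check: interpolating c through the α_i gives m(x) = 11 + 9·x (degree < 2) with m(α_i) = c_i for every i, so c is indeed a codeword.


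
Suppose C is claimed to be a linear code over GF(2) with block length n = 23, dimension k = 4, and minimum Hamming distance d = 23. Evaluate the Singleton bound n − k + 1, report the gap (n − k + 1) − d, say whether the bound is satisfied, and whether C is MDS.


Singleton RHS = n − k + 1 = 20, slack = -3, bound violated (no such code; not MDS).

Singleton bound: d ≤ n − k + 1.
Here n = 23, k = 4, so n − k + 1 = 20.
Given d = 23, check d ≤ 20: NO.
Slack = (n − k + 1) − d = -3.
The slack is negative: d = 23 exceeds n − k + 1 = 20 by 3, so the Singleton bound is violated and no linear [23, 4, 23]_2 code can exist. In particular it is not MDS (MDS requires d = n − k + 1 exactly).
Description: the claimed parameters are [23, 4, 23]_2; such a code would be impossible (violates the Singleton bound).


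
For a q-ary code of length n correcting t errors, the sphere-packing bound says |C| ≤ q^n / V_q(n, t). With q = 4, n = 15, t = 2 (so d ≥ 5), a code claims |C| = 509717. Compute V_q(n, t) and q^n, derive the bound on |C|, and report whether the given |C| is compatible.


V_q(n, t) = 991, q^n = 1073741824, Hamming bound = 1083493, |C| = 509717 ≤ bound (satisfied).

Step 1: Compute V_q(n, t) = Σ_{j=0}^2 C(n, j) (q−1)^j.
  j = 0: C(15,0)·(3)^0 = 1·1 = 1.
  j = 1: C(15,1)·(3)^1 = 15·3 = 45.
  j = 2: C(15,2)·(3)^2 = 105·9 = 945.
  V_q(n, t) = 1 + 45 + 945 = 991.
Step 2: q^n = 4^15 = 1073741824.
Step 3: Hamming bound ⌊q^n / V_q(n,t)⌋ = ⌊1073741824/991⌋ = 1083493.
Step 4: Compare |C| = 509717 to 1083493: satisfied.
The claimed |C| lies below the Hamming bound.


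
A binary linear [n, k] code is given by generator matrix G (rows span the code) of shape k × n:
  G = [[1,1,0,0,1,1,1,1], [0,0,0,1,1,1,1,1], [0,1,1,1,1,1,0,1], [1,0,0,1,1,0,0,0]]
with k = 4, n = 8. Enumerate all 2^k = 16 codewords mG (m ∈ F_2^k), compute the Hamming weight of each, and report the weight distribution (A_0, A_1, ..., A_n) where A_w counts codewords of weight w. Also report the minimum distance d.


Weight distribution: A_0 = 1, A_2 = 1, A_3 = 4, A_4 = 3, A_5 = 4, A_6 = 3. Minimum distance d = 2.

Enumerate all 2^4 = 16 messages m ∈ F_2^4.
For each, compute codeword c = mG in F_2^8, then tally its weight.
  m = 0000 → c = 00000000, weight = 0.
  m = 1000 → c = 11001111, weight = 6.
  m = 0100 → c = 00011111, weight = 5.
  m = 1100 → c = 11010000, weight = 3.
  m = 0010 → c = 01111101, weight = 6.
  m = 1010 → c = 10110010, weight = 4.
  m = 0110 → c = 01100010, weight = 3.
  m = 1110 → c = 10101101, weight = 5.
  m = 0001 → c = 10011000, weight = 3.
  m = 1001 → c = 01010111, weight = 5.
  m = 0101 → c = 10000111, weight = 4.
  m = 1101 → c = 01001000, weight = 2.
  m = 0011 → c = 11100101, weight = 5.
  m = 1011 → c = 00101010, weight = 3.
  m = 0111 → c = 11111010, weight = 6.
  m = 1111 → c = 00110101, weight = 4.
Tally weights:
  weight 0: 1 codewords.
  weight 2: 1 codewords.
  weight 3: 4 codewords.
  weight 4: 3 codewords.
  weight 5: 4 codewords.
  weight 6: 3 codewords.
Minimum distance d = smallest w > 0 with A_w > 0 = 2.
Sanity: Σ A_w = 16 = 2^4 = 16 ✓.
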